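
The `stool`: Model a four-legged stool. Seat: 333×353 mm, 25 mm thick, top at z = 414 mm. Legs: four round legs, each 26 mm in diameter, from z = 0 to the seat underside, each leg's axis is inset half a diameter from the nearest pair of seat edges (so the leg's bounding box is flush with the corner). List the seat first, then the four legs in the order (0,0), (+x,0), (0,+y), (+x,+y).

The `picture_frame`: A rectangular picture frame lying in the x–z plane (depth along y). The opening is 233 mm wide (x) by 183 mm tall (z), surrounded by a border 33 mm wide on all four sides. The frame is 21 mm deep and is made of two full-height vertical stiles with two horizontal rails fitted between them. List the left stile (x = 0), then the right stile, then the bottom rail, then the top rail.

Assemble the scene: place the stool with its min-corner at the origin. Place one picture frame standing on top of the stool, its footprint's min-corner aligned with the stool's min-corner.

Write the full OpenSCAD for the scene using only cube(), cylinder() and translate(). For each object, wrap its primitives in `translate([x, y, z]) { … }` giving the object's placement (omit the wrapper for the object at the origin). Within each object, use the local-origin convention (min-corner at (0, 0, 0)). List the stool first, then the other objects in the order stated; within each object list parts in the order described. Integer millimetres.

translate([0, 0, 389]) cube([333, 353, 25]);
translate([13, 13, 0]) cylinder(h = 389, r = 13);
translate([320, 13, 0]) cylinder(h = 389, r = 13);
translate([13, 340, 0]) cylinder(h = 389, r = 13);
translate([320, 340, 0]) cylinder(h = 389, r = 13);
translate([0, 0, 414]) {
  cube([33, 21, 249]);
  translate([266, 0, 0]) cube([33, 21, 249]);
  translate([33, 0, 0]) cube([233, 21, 33]);
  translate([33, 0, 216]) cube([233, 21, 33]);
}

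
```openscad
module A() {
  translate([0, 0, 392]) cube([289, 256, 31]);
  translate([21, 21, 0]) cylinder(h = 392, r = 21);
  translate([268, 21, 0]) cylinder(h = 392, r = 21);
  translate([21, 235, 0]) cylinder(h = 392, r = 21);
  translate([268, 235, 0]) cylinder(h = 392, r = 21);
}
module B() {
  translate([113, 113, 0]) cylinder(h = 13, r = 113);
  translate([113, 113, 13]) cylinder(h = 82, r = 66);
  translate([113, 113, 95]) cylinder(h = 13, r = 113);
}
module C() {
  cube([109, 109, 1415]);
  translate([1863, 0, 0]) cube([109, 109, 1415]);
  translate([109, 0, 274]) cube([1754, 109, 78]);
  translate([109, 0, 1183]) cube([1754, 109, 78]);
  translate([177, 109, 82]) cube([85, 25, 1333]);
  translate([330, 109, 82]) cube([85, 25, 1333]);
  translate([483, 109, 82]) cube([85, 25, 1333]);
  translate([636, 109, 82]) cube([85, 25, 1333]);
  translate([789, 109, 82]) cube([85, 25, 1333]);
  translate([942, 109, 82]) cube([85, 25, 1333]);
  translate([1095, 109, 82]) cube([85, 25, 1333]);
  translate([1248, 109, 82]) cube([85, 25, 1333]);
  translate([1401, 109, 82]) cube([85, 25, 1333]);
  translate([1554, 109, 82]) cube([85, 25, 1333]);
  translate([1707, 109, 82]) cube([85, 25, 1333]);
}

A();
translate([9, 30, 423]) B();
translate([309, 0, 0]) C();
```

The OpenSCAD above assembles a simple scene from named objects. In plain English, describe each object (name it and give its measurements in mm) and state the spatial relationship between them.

A is a simple wooden stool: a rectangular seat 289 mm (x) by 256 mm (y), 31 mm thick, top face at z = 423 mm, on four round legs, each 42 mm in diameter. The legs rest on z = 0, each leg's axis is inset half a diameter from the nearest pair of seat edges (so the leg's bounding box is flush with the corner).

B is a spool: two coaxial disc flanges of radius 113 mm and thickness 13 mm, joined by a core cylinder of radius 66 mm and height 82 mm. The lower flange rests on z = 0 and the three cylinders share a vertical axis.

C is a fence section. Two 109×109 mm posts, 1415 mm tall, stand on the floor with a clear span of 1754 mm between their inner faces. Two horizontal rails of 109×78 mm section span the gap between the posts with their undersides at z = 274 mm and z = 1183 mm, flush with the posts' −y face. 11 pickets, each 85 mm wide, 25 mm thick and 1333 mm tall, are fixed to the +y face of the rails with their bottoms at z = 82 mm, evenly spaced across the span with equal gaps (rounded down to the nearest mm) at the −x end and between each pair — any rounding remainder accumulates at the +x end.

The spool is on top of the stool. The fence section is on the floor beside the stool on its +x side.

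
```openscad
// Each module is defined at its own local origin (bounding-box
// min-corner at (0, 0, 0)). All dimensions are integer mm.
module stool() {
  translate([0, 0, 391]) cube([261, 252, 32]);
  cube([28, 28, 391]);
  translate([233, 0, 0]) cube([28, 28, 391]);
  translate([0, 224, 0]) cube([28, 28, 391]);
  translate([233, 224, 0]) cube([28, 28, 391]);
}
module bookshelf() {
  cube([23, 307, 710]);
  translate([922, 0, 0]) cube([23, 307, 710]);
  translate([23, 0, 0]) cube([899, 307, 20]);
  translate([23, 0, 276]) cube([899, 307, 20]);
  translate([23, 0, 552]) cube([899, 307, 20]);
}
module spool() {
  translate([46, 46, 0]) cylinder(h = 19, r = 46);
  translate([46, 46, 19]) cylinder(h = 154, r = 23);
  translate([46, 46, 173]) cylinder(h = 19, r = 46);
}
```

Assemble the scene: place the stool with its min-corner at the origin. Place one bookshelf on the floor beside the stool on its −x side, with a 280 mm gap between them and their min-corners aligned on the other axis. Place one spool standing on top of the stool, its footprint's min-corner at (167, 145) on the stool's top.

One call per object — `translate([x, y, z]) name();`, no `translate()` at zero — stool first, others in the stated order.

stool();
translate([-1225, 0, 0]) bookshelf();
translate([167, 145, 423]) spool();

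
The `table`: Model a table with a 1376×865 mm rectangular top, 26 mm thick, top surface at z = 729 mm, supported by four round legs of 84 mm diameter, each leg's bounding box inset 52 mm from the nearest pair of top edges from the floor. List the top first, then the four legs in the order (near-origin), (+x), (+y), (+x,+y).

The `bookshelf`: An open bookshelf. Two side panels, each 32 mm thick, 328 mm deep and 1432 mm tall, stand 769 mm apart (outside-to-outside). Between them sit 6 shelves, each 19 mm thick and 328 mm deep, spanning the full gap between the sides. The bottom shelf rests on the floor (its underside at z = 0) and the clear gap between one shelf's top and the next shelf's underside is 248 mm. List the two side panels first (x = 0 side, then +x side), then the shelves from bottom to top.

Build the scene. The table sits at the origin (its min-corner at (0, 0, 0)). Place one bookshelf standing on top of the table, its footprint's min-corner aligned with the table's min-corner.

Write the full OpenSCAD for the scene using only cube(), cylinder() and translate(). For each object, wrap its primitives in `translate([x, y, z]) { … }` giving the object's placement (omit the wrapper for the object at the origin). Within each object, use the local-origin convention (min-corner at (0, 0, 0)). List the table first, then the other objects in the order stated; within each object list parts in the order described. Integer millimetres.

translate([0, 0, 703]) cube([1376, 865, 26]);
translate([94, 94, 0]) cylinder(h = 703, r = 42);
translate([1282, 94, 0]) cylinder(h = 703, r = 42);
translate([94, 771, 0]) cylinder(h = 703, r = 42);
translate([1282, 771, 0]) cylinder(h = 703, r = 42);
translate([0, 0, 729]) {
  cube([32, 328, 1432]);
  translate([737, 0, 0]) cube([32, 328, 1432]);
  translate([32, 0, 0]) cube([705, 328, 19]);
  translate([32, 0, 267]) cube([705, 328, 19]);
  translate([32, 0, 534]) cube([705, 328, 19]);
  translate([32, 0, 801]) cube([705, 328, 19]);
  translate([32, 0, 1068]) cube([705, 328, 19]);
  translate([32, 0, 1335]) cube([705, 328, 19]);
}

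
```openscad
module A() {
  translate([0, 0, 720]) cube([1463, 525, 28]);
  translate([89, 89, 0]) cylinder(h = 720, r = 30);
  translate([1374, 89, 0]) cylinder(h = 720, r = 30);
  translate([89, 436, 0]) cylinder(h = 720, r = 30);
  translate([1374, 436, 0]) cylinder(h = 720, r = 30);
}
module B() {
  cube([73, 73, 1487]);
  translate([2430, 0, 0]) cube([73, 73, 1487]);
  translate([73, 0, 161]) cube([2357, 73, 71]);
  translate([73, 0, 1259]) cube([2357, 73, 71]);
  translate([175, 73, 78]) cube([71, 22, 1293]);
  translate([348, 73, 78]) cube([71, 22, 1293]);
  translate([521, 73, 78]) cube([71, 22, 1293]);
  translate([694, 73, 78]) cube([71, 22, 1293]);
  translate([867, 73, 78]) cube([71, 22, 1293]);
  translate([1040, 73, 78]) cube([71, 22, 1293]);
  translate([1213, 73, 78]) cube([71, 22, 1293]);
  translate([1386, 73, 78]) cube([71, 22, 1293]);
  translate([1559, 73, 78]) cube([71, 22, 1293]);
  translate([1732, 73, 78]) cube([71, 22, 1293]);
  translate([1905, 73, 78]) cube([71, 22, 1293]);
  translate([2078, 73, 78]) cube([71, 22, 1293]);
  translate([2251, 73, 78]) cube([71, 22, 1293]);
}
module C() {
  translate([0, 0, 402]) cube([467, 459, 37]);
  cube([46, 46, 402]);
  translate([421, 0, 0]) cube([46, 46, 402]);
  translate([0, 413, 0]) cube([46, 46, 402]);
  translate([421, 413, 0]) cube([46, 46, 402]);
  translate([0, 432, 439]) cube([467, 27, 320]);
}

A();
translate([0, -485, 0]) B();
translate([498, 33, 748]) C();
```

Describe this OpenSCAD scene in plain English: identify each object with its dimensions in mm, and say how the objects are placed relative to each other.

A is a table: top 1463 mm (x) × 525 mm (y), 28 mm thick, upper face at z = 748 mm, on four round legs of 60 mm diameter, each leg's bounding box inset 59 mm from the nearest pair of top edges, running from z = 0 to the bottom of the top.

B is a fence section. Two 73×73 mm posts, 1487 mm tall, stand on the floor with a clear span of 2357 mm between their inner faces. Two horizontal rails of 73×71 mm section span the gap between the posts with their undersides at z = 161 mm and z = 1259 mm, flush with the posts' −y face. 13 pickets, each 71 mm wide, 22 mm thick and 1293 mm tall, are fixed to the +y face of the rails with their bottoms at z = 78 mm, evenly spaced across the span with equal gaps (rounded down to the nearest mm) at the −x end and between each pair — any rounding remainder accumulates at the +x end.

C is a chair: 467×459 mm seat, 37 mm thick, top at z = 439 mm, on four 46 mm square corner legs flush with the seat edges. A 27 mm thick backrest slab spans the full seat width, extending 320 mm above the seat top, its back face flush with the seat's +y edge.

The fence section is on the floor beside the table on its −y side. The chair is on top of the table, centred.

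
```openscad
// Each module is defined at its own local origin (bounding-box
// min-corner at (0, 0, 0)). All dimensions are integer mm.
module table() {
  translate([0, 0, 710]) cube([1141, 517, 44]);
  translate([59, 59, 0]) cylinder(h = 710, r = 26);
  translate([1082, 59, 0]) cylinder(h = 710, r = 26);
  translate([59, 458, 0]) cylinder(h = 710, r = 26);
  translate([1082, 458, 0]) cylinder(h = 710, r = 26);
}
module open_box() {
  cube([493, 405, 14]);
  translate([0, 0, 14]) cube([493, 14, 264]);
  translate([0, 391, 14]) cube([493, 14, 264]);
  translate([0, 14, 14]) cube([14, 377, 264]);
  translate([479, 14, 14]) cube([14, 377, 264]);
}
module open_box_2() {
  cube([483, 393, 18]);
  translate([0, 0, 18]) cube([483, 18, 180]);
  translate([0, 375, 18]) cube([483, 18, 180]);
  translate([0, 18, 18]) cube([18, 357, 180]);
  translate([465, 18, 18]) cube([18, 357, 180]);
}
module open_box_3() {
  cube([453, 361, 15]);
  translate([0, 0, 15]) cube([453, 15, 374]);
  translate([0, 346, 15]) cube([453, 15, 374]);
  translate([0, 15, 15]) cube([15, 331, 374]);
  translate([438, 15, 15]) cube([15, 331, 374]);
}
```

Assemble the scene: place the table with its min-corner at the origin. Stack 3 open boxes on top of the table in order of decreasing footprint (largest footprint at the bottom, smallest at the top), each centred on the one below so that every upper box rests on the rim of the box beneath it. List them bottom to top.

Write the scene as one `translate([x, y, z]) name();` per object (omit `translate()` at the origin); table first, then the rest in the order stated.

table();
translate([324, 56, 754]) open_box();
translate([329, 62, 1032]) open_box_2();
translate([344, 78, 1230]) open_box_3();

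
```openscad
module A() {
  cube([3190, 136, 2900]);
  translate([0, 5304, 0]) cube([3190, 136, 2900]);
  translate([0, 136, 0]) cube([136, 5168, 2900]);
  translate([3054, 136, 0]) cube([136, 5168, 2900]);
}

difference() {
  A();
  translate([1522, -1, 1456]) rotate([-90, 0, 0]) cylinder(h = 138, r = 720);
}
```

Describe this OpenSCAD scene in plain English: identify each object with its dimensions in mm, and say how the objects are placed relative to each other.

A is the wall frame of a small rectangular building: four walls, each 2900 mm tall and 136 mm thick, enclosing a footprint 3190 mm (x) by 5440 mm (y) outside-to-outside, with no floor or roof. The front and back walls (the −y and +y sides) span the full width; the two side walls fit between them.

The house frame has a circular hole of radius 720 mm through its front wall, centred at (x = 1522, z = 1456).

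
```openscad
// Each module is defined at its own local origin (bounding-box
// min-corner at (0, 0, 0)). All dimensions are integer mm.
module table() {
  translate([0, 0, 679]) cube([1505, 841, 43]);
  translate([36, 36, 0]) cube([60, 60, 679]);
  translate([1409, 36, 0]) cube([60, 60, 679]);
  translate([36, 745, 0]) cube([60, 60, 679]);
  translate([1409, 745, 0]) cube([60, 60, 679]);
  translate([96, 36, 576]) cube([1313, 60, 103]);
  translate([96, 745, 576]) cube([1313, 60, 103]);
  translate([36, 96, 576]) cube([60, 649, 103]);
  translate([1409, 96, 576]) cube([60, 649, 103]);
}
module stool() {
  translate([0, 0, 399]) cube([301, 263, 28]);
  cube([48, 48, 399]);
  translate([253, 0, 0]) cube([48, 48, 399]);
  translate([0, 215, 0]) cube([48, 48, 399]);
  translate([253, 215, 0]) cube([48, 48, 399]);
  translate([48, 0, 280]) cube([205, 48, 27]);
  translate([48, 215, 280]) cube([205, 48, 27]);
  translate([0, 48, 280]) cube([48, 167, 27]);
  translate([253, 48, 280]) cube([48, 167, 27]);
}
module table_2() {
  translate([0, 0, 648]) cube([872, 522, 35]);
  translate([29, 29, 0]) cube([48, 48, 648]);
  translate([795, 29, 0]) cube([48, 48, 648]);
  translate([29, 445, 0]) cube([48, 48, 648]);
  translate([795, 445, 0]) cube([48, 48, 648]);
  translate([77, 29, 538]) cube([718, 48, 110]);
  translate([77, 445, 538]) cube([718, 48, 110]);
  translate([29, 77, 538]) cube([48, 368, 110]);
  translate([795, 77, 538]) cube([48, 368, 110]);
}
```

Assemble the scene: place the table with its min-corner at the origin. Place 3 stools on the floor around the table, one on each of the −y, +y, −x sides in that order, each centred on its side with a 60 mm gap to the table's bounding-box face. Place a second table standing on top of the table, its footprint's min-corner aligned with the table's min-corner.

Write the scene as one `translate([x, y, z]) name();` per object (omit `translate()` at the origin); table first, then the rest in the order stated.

table();
translate([602, -323, 0]) stool();
translate([602, 901, 0]) stool();
translate([-361, 289, 0]) stool();
translate([0, 0, 722]) table_2();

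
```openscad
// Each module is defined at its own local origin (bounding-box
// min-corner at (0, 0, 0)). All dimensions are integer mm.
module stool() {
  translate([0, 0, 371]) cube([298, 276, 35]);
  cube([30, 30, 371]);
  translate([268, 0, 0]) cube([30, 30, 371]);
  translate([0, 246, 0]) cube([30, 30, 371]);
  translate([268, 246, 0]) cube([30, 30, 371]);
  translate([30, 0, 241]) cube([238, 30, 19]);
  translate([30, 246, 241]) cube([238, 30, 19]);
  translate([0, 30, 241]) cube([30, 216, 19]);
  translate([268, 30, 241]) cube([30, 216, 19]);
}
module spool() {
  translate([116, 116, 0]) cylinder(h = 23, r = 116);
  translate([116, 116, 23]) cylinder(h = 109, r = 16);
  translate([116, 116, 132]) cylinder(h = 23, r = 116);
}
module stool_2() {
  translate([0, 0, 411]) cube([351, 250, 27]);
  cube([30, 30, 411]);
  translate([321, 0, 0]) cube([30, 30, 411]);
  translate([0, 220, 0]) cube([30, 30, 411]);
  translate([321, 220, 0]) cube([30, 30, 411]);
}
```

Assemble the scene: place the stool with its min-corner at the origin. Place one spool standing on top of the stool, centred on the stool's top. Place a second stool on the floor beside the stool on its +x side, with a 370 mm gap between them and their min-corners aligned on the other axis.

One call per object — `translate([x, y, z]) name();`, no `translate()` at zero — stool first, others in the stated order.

stool();
translate([33, 22, 406]) spool();
translate([668, 0, 0]) stool_2();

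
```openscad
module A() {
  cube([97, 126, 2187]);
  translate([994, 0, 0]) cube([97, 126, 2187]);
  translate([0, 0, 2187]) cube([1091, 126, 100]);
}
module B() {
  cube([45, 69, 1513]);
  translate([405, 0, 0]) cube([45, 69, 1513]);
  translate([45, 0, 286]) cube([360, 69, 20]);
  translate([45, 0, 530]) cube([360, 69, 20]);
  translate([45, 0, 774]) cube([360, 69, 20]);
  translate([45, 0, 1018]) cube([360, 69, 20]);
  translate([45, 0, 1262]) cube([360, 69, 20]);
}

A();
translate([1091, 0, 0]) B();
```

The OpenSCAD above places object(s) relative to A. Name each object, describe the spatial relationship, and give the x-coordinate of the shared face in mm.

The door frame's +x face and the ladder's −x face are both at x = 1091 mm.

A is a door frame. B is a ladder. The ladder is against the door frame's +x side, with their −y faces flush. The x-coordinate of the shared face is 1091 mm.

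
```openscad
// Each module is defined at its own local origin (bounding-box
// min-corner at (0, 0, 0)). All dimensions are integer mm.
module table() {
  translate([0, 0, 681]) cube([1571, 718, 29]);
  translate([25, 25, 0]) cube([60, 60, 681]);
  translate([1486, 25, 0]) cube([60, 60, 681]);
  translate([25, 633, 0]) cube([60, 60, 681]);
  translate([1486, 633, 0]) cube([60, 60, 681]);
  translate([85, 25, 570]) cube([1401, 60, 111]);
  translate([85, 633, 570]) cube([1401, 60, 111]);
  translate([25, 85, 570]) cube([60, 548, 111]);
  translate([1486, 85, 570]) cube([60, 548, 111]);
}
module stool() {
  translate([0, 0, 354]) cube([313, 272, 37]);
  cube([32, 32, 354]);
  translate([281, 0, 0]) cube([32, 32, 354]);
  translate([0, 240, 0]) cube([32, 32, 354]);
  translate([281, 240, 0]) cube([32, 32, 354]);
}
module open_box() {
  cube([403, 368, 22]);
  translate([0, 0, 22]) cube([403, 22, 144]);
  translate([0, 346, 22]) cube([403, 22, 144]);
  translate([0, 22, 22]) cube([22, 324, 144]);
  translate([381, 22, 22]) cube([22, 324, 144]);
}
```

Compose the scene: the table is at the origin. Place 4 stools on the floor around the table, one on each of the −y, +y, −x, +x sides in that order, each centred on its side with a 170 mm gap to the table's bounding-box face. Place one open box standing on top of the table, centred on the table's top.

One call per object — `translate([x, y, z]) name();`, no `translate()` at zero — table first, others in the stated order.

table();
translate([629, -442, 0]) stool();
translate([629, 888, 0]) stool();
translate([-483, 223, 0]) stool();
translate([1741, 223, 0]) stool();
translate([584, 175, 710]) open_box();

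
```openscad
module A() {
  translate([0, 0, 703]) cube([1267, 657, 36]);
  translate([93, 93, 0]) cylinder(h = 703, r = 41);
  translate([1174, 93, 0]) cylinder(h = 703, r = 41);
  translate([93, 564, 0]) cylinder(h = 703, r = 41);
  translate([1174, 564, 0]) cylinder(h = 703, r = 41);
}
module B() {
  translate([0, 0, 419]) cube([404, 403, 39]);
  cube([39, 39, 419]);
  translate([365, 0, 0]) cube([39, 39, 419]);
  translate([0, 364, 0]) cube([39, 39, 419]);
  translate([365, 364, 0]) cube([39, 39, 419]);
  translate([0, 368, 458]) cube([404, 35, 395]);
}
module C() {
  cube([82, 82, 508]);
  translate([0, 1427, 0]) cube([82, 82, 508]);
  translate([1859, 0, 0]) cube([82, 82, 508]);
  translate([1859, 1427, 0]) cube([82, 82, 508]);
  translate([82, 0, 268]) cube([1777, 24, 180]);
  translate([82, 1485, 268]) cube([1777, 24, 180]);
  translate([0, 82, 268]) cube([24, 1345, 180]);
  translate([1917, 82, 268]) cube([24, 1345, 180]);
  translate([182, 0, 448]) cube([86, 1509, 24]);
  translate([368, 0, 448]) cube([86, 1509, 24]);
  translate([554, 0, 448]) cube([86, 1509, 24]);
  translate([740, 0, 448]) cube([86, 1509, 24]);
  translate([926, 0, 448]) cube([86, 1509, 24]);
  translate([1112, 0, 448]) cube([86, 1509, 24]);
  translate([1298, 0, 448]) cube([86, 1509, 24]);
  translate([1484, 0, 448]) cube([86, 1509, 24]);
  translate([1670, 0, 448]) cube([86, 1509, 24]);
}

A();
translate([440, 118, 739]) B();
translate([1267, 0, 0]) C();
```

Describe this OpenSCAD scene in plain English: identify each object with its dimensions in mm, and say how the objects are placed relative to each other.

A is a table: top 1267 mm (x) × 657 mm (y), 36 mm thick, upper face at z = 739 mm, on four round legs of 82 mm diameter, each leg's bounding box inset 52 mm from the nearest pair of top edges, running from z = 0 to the bottom of the top.

B is a chair: 404×403 mm seat, 39 mm thick, top at z = 458 mm, on four 39 mm square corner legs flush with the seat edges. A 35 mm thick backrest slab spans the full seat width, extending 395 mm above the seat top, its back face flush with the seat's +y edge.

C is a bed frame 1941 mm long (x) by 1509 mm wide (y). Four 82×82 mm corner posts, 508 mm tall, at the corners of the footprint. Four rails of 24 mm thickness and 180 mm height run between adjacent posts with their undersides at z = 268 mm, their outer faces flush with the outside of the frame (the two x-running rails run between the posts' inner faces; the two y-running rails run between the posts' inner faces). 9 slats, each 86 mm wide (x) and 24 mm thick, lie across the top of the two x-running rails, running the full 1509 mm width of the frame in y; the slats are evenly spaced along x between the inner faces of the end posts with equal gaps (rounded down to the nearest mm) at the −x end and between each pair — any rounding remainder accumulates at the +x end.

The chair is on top of the table. The bed frame is against the table's +x side, with their −y faces flush.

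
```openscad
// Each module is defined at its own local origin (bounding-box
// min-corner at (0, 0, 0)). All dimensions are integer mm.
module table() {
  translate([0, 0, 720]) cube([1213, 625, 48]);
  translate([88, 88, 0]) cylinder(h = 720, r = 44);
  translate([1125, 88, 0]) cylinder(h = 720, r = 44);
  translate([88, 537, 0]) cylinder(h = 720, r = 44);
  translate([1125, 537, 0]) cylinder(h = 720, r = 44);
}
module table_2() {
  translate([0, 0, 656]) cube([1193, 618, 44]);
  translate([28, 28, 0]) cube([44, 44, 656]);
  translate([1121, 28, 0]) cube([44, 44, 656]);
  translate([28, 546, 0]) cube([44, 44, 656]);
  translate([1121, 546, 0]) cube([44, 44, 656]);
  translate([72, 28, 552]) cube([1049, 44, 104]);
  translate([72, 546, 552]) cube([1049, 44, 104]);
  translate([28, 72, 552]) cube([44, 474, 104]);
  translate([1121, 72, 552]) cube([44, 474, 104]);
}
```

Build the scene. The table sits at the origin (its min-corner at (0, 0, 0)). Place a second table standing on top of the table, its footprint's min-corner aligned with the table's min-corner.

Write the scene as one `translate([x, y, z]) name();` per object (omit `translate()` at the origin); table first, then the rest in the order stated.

table();
translate([0, 0, 768]) table_2();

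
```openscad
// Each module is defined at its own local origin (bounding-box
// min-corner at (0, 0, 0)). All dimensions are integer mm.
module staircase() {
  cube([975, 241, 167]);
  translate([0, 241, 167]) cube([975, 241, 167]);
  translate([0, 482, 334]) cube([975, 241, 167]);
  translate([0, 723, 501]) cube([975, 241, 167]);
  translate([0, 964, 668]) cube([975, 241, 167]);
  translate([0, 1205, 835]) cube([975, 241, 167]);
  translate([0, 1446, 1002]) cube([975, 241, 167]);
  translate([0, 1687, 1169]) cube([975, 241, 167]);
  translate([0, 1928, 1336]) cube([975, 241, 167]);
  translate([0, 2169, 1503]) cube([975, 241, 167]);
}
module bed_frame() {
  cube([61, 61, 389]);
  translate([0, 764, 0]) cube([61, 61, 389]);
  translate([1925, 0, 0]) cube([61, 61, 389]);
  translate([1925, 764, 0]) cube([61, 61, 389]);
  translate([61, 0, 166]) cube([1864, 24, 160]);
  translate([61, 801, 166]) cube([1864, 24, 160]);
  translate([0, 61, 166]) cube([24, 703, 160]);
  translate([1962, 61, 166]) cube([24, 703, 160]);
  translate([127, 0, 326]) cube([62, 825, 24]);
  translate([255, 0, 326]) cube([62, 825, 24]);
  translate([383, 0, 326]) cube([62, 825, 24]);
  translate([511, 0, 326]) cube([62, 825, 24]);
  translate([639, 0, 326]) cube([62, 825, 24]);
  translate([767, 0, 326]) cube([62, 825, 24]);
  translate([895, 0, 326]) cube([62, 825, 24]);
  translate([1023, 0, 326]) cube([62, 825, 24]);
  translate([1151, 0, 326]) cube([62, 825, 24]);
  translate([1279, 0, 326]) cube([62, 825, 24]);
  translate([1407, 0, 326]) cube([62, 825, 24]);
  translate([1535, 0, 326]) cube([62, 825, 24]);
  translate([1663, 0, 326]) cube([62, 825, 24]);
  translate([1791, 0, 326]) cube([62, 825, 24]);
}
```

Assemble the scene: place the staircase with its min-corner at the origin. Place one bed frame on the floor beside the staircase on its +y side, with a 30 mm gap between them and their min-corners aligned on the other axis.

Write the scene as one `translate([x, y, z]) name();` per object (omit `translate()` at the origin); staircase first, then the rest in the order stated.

staircase();
translate([0, 2440, 0]) bed_frame();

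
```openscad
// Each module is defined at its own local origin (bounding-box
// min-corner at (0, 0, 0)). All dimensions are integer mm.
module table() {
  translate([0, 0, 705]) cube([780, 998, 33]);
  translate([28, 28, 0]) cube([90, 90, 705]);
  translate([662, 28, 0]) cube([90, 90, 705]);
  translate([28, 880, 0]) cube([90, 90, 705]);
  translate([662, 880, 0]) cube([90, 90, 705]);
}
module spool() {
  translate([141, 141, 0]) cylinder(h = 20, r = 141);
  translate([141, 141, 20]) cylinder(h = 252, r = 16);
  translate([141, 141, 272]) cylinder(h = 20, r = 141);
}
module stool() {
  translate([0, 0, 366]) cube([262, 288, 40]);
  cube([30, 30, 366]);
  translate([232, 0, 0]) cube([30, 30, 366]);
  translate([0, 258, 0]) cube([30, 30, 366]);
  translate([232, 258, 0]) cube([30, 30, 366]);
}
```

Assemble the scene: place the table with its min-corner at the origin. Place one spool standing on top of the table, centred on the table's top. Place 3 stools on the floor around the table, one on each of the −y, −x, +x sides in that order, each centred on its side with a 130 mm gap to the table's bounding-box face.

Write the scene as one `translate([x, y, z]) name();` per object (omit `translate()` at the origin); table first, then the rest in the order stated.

table();
translate([249, 358, 738]) spool();
translate([259, -418, 0]) stool();
translate([-392, 355, 0]) stool();
translate([910, 355, 0]) stool();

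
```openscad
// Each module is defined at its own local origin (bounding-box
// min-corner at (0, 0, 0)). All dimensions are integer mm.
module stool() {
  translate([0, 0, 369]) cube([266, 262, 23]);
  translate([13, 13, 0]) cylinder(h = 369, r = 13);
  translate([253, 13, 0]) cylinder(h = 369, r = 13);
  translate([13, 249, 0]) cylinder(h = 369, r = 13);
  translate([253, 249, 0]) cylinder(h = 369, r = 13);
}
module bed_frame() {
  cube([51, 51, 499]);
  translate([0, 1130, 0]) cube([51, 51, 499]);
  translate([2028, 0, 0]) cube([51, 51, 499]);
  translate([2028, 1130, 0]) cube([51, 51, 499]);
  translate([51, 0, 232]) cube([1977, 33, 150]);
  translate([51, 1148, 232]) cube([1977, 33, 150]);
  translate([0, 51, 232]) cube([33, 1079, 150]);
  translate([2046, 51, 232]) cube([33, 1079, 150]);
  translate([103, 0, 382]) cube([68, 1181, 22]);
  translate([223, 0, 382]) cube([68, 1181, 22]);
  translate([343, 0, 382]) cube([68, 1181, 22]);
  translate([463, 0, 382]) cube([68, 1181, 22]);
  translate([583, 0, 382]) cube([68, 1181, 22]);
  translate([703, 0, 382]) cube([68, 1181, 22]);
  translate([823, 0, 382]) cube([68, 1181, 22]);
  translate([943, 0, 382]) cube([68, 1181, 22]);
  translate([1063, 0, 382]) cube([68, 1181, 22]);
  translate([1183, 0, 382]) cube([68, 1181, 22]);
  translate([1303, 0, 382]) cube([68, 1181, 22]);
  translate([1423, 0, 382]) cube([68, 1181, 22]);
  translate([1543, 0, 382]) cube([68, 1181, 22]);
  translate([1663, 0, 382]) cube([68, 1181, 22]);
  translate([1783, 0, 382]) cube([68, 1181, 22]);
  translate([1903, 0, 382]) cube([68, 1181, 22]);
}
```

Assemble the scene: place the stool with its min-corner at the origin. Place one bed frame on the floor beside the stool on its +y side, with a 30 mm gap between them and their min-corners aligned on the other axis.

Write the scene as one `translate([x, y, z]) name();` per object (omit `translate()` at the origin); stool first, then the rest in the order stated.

stool();
translate([0, 292, 0]) bed_frame();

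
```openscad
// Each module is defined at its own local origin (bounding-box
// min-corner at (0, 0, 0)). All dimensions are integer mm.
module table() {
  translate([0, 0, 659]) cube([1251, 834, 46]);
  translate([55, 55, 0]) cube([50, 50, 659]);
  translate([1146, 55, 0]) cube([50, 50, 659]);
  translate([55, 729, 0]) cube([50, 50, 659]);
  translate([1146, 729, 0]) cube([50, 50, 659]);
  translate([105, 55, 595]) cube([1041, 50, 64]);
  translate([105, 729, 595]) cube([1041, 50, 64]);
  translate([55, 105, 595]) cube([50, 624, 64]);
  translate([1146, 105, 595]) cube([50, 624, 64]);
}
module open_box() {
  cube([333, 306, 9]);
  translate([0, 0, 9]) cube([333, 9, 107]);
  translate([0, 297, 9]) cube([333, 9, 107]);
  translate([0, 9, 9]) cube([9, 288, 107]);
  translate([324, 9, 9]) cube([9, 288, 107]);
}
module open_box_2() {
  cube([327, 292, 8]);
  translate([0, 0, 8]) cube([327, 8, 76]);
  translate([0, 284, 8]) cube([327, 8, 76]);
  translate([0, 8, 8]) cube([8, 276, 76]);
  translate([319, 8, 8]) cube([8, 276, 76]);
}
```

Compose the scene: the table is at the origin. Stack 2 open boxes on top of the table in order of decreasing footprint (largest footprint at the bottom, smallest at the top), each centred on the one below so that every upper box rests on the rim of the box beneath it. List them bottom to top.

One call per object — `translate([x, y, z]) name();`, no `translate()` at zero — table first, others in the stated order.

table();
translate([459, 264, 705]) open_box();
translate([462, 271, 821]) open_box_2();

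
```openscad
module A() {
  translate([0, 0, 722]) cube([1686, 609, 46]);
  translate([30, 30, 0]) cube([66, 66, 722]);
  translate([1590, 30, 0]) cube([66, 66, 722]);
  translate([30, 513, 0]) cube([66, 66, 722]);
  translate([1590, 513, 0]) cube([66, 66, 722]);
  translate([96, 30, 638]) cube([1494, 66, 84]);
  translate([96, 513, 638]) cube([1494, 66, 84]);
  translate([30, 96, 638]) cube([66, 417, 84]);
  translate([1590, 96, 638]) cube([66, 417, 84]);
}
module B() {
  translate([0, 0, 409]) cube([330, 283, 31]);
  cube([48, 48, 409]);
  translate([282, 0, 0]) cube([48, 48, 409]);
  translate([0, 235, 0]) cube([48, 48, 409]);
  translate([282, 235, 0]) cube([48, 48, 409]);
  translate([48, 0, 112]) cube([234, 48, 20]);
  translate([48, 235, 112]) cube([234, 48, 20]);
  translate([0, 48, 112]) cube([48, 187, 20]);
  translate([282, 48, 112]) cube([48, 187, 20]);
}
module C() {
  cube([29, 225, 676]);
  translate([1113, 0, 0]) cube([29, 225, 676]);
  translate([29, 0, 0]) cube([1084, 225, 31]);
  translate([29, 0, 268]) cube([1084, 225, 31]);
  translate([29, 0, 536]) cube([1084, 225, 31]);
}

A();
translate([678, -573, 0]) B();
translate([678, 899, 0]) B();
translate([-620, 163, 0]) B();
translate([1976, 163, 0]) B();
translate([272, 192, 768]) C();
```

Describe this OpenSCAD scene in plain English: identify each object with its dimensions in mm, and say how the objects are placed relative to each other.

A is a table with a 1686×609 mm rectangular top, 46 mm thick, top surface at z = 768 mm, supported by four 66×66 mm square legs, each inset 30 mm from the nearest pair of top edges, running from the floor. Four apron rails, 66 mm thick and 84 mm tall, run between adjacent legs with their top edges flush with the underside of the top and their outer faces flush with the legs' outer faces.

B is a four-legged stool. The seat is 330×283 mm, 31 mm thick, top at z = 440 mm. It stands on four square legs, each 48×48 mm in cross-section, from z = 0 to the seat underside, each flush with a corner of the seat. Four stretchers, 48 mm wide and 20 mm tall, connect adjacent legs with their undersides at z = 112 mm, each running between the inner faces of the legs it joins and aligned with the legs' outer faces on the other axis.

C is an open bookshelf. Two side panels, each 29 mm thick, 225 mm deep and 676 mm tall, stand 1142 mm apart (outside-to-outside). Between them sit 3 shelves, each 31 mm thick and 225 mm deep, spanning the full gap between the sides. The bottom shelf rests on the floor (its underside at z = 0) and the clear gap between one shelf's top and the next shelf's underside is 237 mm.

Four stools sit around the table at the −y, +y, −x, +x sides. The bookshelf is on top of the table, centred.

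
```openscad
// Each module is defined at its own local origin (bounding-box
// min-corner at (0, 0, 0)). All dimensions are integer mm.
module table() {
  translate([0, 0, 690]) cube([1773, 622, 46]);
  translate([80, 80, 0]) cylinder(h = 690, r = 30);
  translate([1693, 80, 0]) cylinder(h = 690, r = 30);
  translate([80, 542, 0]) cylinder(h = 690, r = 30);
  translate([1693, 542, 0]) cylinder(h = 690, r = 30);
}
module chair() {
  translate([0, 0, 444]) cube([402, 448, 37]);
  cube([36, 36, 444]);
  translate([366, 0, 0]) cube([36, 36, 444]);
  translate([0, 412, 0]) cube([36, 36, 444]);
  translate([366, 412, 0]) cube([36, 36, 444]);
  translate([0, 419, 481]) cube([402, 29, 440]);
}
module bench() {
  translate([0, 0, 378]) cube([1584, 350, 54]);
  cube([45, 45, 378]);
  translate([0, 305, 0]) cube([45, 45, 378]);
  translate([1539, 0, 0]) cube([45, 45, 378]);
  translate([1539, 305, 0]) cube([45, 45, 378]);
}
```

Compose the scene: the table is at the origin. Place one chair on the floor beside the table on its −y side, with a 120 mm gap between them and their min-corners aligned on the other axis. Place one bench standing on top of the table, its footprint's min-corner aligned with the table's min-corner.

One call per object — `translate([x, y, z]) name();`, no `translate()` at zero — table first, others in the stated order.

table();
translate([0, -568, 0]) chair();
translate([0, 0, 736]) bench();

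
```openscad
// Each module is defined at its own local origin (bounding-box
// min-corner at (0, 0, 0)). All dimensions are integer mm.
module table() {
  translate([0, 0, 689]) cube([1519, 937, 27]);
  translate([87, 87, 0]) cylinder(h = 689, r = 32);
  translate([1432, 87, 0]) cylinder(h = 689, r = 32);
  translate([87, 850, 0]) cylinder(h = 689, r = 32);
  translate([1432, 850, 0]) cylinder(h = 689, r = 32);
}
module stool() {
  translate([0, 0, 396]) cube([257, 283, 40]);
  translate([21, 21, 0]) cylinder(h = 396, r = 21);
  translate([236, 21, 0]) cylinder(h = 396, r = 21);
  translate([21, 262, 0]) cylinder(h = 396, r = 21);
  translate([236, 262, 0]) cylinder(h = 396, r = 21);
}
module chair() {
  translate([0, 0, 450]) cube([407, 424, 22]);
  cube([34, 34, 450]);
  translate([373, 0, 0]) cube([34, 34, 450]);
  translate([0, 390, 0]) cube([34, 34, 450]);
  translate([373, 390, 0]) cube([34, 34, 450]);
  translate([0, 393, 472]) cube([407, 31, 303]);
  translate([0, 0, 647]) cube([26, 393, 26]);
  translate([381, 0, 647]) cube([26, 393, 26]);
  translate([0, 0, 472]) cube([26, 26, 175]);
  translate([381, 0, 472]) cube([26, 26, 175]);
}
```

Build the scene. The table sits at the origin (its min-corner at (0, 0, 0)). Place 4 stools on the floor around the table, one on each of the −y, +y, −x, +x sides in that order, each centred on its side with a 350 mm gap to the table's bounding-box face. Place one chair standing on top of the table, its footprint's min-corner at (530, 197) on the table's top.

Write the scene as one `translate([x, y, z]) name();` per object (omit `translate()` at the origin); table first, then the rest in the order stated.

table();
translate([631, -633, 0]) stool();
translate([631, 1287, 0]) stool();
translate([-607, 327, 0]) stool();
translate([1869, 327, 0]) stool();
translate([530, 197, 716]) chair();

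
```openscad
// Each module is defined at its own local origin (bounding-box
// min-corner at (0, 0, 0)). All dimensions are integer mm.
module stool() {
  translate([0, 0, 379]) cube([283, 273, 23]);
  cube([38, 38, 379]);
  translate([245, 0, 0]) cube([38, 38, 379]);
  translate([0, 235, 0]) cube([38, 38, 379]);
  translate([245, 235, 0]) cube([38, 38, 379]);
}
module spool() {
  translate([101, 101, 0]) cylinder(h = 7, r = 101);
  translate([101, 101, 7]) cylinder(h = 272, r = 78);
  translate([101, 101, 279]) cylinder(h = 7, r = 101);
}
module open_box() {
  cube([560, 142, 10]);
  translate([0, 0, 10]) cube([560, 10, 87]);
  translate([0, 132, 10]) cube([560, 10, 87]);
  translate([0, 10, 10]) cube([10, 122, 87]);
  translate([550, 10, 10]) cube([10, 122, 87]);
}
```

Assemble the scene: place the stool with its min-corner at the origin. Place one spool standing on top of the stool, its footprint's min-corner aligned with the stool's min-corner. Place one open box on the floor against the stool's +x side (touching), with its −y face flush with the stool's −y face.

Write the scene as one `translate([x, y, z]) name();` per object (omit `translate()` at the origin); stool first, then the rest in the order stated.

stool();
translate([0, 0, 402]) spool();
translate([283, 0, 0]) open_box();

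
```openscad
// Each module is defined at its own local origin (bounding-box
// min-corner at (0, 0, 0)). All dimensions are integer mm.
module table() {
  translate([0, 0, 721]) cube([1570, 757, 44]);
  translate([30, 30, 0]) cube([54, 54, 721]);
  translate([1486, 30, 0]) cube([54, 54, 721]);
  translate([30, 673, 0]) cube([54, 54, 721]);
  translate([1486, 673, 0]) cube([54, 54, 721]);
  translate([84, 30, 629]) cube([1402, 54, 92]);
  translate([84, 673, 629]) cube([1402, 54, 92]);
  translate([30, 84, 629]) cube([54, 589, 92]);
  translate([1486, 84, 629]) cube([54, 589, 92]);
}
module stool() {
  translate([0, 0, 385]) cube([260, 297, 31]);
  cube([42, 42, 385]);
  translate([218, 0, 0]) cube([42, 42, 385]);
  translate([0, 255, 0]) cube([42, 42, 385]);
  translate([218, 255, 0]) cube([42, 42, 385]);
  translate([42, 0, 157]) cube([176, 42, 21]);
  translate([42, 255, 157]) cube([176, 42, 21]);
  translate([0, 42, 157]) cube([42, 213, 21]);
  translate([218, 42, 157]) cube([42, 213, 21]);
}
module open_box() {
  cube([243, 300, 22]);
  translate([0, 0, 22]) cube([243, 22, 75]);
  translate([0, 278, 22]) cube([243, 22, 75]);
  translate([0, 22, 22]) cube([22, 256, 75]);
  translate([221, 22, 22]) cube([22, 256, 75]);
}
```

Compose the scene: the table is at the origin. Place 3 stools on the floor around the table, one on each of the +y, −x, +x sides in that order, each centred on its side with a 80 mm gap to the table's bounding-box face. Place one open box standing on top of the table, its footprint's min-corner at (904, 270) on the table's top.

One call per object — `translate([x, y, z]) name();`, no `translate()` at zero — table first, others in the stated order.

table();
translate([655, 837, 0]) stool();
translate([-340, 230, 0]) stool();
translate([1650, 230, 0]) stool();
translate([904, 270, 765]) open_box();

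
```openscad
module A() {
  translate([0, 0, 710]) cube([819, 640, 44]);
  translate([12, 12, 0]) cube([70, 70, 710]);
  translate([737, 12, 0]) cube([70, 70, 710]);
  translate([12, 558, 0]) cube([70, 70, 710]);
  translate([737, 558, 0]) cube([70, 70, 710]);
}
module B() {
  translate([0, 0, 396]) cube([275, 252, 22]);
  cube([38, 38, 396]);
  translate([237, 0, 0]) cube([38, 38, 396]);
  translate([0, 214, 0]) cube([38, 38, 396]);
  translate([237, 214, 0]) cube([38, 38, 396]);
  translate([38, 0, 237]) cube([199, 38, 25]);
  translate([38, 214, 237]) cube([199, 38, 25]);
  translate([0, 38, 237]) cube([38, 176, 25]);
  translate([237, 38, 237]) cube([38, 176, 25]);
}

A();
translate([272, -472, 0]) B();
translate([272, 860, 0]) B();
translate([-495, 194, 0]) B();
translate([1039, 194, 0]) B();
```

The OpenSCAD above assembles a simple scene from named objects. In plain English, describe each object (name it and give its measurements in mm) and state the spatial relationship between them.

A is a rectangular dining table. The top is 819×640×44 mm with its upper surface at z = 754 mm. It stands on four 70×70 mm square legs, each inset 12 mm from the nearest pair of top edges, running from the floor to the underside of the top.

B is a four-legged stool. The seat is a 275×252×22 mm slab whose top surface is at z = 418 mm; four square legs, each 38×38 mm in cross-section, run from the floor (z = 0) to the underside of the seat, each flush with a corner of the seat. Four stretchers, 38 mm wide and 25 mm tall, connect adjacent legs with their undersides at z = 237 mm, each running between the inner faces of the legs it joins and aligned with the legs' outer faces on the other axis.

Four stools sit around the table at the −y, +y, −x, +x sides.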